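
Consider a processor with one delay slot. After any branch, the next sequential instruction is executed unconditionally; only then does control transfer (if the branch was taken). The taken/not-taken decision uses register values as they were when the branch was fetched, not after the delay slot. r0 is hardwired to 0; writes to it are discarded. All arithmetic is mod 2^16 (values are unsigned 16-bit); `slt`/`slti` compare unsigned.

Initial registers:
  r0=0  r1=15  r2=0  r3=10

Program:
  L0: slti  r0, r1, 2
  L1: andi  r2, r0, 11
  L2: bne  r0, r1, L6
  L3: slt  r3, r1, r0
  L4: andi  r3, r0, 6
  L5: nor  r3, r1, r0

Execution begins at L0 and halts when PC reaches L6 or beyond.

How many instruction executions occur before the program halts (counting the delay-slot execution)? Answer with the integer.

[0] slti  r0, r1, 2  →  {r0:0, r1:15, r2:0, r3:10}
[1] andi  r2, r0, 11  →  {r0:0, r1:15, r2:0, r3:10}
[2] bne  r0, r1, L6  →  {r0:0, r1:15, r2:0, r3:10}  ⟨branch taken⟩
[3] slt  r3, r1, r0  →  {r0:0, r1:15, r2:0, r3:0}

4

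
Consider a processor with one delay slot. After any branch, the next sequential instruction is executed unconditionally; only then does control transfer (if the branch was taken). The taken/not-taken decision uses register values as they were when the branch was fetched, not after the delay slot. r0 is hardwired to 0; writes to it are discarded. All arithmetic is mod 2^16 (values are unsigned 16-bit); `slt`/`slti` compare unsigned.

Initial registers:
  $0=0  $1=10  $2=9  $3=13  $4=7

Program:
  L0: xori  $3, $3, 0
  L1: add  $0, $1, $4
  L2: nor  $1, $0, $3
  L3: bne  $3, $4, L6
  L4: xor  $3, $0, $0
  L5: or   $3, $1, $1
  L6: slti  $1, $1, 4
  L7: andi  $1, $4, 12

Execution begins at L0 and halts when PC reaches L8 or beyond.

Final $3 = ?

0

  step pc=0: xori  $3, $3, 0  regs=(0,10,9,13,7)
  step pc=1: add  $0, $1, $4  regs=(0,10,9,13,7)
  step pc=2: nor  $1, $0, $3  regs=(0,65522,9,13,7)
  step pc=3: bne  $3, $4, L6  cond=T  regs=(0,65522,9,13,7)
  step pc=4: xor  $3, $0, $0  regs=(0,65522,9,0,7)
  step pc=6: slti  $1, $1, 4  regs=(0,0,9,0,7)
  step pc=7: andi  $1, $4, 12  regs=(0,4,9,0,7)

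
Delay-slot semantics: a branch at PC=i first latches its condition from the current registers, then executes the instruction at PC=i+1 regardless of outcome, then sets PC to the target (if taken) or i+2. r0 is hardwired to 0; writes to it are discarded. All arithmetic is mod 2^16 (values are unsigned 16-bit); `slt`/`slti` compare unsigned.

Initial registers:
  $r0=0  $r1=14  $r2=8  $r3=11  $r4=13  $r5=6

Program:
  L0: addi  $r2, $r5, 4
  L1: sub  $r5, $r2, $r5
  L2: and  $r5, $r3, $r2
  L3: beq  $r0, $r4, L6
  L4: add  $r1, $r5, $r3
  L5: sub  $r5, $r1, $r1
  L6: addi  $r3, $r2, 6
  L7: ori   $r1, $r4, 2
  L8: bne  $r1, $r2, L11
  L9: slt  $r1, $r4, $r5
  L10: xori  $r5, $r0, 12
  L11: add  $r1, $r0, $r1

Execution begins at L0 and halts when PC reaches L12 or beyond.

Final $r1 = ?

  step pc=0: addi  $r2, $r5, 4  regs=(0,14,10,11,13,6)
  step pc=1: sub  $r5, $r2, $r5  regs=(0,14,10,11,13,4)
  step pc=2: and  $r5, $r3, $r2  regs=(0,14,10,11,13,10)
  step pc=3: beq  $r0, $r4, L6  cond=F  regs=(0,14,10,11,13,10)
  step pc=4: add  $r1, $r5, $r3  regs=(0,21,10,11,13,10)
  step pc=5: sub  $r5, $r1, $r1  regs=(0,21,10,11,13,0)
  step pc=6: addi  $r3, $r2, 6  regs=(0,21,10,16,13,0)
  step pc=7: ori   $r1, $r4, 2  regs=(0,15,10,16,13,0)
  step pc=8: bne  $r1, $r2, L11  cond=T  regs=(0,15,10,16,13,0)
  step pc=9: slt  $r1, $r4, $r5  regs=(0,0,10,16,13,0)
  step pc=11: add  $r1, $r0, $r1  regs=(0,0,10,16,13,0)

0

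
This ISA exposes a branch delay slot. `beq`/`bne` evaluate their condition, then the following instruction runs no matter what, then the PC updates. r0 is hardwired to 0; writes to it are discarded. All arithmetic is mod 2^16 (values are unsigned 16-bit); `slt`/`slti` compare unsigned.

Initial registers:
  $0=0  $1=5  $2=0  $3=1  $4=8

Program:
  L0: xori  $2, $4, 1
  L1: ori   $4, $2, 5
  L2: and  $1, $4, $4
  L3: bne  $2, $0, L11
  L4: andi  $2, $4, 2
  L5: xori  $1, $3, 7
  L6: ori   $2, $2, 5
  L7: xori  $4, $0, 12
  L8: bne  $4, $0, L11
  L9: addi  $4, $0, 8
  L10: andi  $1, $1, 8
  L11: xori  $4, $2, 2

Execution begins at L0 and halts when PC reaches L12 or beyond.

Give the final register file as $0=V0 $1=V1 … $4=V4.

#0 xori  $2, $4, 1 ; 0/5/9/1/8
#1 ori   $4, $2, 5 ; 0/5/9/1/13
#2 and  $1, $4, $4 ; 0/13/9/1/13
#3 bne  $2, $0, L11 ; 0/13/9/1/13 ; →target
#4 andi  $2, $4, 2 ; 0/13/0/1/13
#11 xori  $4, $2, 2 ; 0/13/0/1/2

$0=0 $1=13 $2=0 $3=1 $4=2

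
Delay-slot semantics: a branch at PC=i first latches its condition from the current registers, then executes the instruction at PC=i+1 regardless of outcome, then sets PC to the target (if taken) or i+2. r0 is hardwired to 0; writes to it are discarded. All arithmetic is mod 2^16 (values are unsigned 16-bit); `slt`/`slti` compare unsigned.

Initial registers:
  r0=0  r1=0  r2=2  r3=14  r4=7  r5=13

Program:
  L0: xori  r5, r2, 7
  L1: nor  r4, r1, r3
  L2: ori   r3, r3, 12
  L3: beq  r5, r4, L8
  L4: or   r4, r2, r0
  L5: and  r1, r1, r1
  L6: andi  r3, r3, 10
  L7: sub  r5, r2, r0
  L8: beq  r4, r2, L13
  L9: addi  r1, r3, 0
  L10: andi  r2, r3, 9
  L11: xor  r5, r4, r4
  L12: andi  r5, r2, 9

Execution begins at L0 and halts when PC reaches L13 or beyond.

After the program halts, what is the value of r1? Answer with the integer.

#0 xori  r5, r2, 7 ; 0/0/2/14/7/5
#1 nor  r4, r1, r3 ; 0/0/2/14/65521/5
#2 ori   r3, r3, 12 ; 0/0/2/14/65521/5
#3 beq  r5, r4, L8 ; 0/0/2/14/65521/5 ; →fallthru
#4 or   r4, r2, r0 ; 0/0/2/14/2/5
#5 and  r1, r1, r1 ; 0/0/2/14/2/5
#6 andi  r3, r3, 10 ; 0/0/2/10/2/5
#7 sub  r5, r2, r0 ; 0/0/2/10/2/2
#8 beq  r4, r2, L13 ; 0/0/2/10/2/2 ; →target
#9 addi  r1, r3, 0 ; 0/10/2/10/2/2

10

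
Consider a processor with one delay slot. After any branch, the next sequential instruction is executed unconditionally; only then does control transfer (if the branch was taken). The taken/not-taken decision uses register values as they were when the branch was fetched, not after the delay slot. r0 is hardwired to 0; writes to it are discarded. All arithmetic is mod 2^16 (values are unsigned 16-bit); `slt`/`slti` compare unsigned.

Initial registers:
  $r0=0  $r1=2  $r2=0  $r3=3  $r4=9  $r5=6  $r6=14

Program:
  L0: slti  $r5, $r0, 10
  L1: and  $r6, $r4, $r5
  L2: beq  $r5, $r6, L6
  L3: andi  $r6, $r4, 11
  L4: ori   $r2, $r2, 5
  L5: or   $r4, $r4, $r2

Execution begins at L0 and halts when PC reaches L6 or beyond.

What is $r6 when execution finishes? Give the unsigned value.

9

[0] slti  $r5, $r0, 10  →  {$r0:0, $r1:2, $r2:0, $r3:3, $r4:9, $r5:1, $r6:14}
[1] and  $r6, $r4, $r5  →  {$r0:0, $r1:2, $r2:0, $r3:3, $r4:9, $r5:1, $r6:1}
[2] beq  $r5, $r6, L6  →  {$r0:0, $r1:2, $r2:0, $r3:3, $r4:9, $r5:1, $r6:1}  ⟨branch taken⟩
[3] andi  $r6, $r4, 11  →  {$r0:0, $r1:2, $r2:0, $r3:3, $r4:9, $r5:1, $r6:9}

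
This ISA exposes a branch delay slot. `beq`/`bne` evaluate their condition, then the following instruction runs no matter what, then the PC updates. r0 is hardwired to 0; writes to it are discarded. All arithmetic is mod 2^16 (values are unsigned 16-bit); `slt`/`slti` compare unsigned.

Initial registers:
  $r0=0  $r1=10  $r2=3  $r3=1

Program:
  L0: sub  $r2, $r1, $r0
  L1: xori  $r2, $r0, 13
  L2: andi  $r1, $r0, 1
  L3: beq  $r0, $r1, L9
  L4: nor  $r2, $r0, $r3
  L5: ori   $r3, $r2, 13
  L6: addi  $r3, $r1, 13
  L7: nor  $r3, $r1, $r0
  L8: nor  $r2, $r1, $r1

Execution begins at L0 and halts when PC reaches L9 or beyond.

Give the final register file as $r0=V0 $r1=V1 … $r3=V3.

PC=0  sub  $r2, $r1, $r0     | $r0=0 $r1=10 $r2=10 $r3=1
PC=1  xori  $r2, $r0, 13     | $r0=0 $r1=10 $r2=13 $r3=1
PC=2  andi  $r1, $r0, 1      | $r0=0 $r1=0 $r2=13 $r3=1
PC=3  beq  $r0, $r1, L9      | $r0=0 $r1=0 $r2=13 $r3=1  [TAKEN]
PC=4  nor  $r2, $r0, $r3     | $r0=0 $r1=0 $r2=65534 $r3=1

$r0=0 $r1=0 $r2=65534 $r3=1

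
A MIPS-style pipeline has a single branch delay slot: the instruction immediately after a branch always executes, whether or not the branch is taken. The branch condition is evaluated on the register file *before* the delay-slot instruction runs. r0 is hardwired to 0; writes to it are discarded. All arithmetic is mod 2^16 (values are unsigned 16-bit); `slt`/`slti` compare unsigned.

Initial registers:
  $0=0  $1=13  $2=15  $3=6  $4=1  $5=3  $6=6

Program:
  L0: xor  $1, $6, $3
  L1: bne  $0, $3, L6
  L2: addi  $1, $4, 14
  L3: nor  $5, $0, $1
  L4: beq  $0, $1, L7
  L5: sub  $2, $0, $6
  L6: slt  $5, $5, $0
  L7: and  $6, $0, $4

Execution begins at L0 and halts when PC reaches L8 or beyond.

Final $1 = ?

  step pc=0: xor  $1, $6, $3  regs=(0,0,15,6,1,3,6)
  step pc=1: bne  $0, $3, L6  cond=T  regs=(0,0,15,6,1,3,6)
  step pc=2: addi  $1, $4, 14  regs=(0,15,15,6,1,3,6)
  step pc=6: slt  $5, $5, $0  regs=(0,15,15,6,1,0,6)
  step pc=7: and  $6, $0, $4  regs=(0,15,15,6,1,0,0)

15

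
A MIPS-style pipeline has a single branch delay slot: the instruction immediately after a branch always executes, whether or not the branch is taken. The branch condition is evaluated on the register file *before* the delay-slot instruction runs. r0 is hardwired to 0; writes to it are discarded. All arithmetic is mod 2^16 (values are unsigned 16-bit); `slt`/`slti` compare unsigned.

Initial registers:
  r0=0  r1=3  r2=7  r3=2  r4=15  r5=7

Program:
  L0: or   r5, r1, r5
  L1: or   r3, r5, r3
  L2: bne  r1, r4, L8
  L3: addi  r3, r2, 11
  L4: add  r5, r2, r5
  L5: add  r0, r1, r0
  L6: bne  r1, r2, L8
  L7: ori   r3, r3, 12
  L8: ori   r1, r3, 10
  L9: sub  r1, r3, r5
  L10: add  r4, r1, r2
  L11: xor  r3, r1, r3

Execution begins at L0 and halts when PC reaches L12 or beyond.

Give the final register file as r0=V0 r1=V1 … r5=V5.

r0=0 r1=11 r2=7 r3=25 r4=18 r5=7

  step pc=0: or   r5, r1, r5  regs=(0,3,7,2,15,7)
  step pc=1: or   r3, r5, r3  regs=(0,3,7,7,15,7)
  step pc=2: bne  r1, r4, L8  cond=T  regs=(0,3,7,7,15,7)
  step pc=3: addi  r3, r2, 11  regs=(0,3,7,18,15,7)
  step pc=8: ori   r1, r3, 10  regs=(0,26,7,18,15,7)
  step pc=9: sub  r1, r3, r5  regs=(0,11,7,18,15,7)
  step pc=10: add  r4, r1, r2  regs=(0,11,7,18,18,7)
  step pc=11: xor  r3, r1, r3  regs=(0,11,7,25,18,7)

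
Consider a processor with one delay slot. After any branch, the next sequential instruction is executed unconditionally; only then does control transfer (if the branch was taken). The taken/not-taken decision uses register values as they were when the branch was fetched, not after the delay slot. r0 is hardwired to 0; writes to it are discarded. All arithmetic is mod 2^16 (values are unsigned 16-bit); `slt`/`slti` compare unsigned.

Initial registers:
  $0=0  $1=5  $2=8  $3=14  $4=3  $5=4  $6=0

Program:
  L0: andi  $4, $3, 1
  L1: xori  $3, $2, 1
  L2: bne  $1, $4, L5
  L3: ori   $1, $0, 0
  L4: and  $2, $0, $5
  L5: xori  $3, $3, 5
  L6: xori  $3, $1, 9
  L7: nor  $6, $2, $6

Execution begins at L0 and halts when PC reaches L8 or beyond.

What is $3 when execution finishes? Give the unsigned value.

9

  step pc=0: andi  $4, $3, 1  regs=(0,5,8,14,0,4,0)
  step pc=1: xori  $3, $2, 1  regs=(0,5,8,9,0,4,0)
  step pc=2: bne  $1, $4, L5  cond=T  regs=(0,5,8,9,0,4,0)
  step pc=3: ori   $1, $0, 0  regs=(0,0,8,9,0,4,0)
  step pc=5: xori  $3, $3, 5  regs=(0,0,8,12,0,4,0)
  step pc=6: xori  $3, $1, 9  regs=(0,0,8,9,0,4,0)
  step pc=7: nor  $6, $2, $6  regs=(0,0,8,9,0,4,65527)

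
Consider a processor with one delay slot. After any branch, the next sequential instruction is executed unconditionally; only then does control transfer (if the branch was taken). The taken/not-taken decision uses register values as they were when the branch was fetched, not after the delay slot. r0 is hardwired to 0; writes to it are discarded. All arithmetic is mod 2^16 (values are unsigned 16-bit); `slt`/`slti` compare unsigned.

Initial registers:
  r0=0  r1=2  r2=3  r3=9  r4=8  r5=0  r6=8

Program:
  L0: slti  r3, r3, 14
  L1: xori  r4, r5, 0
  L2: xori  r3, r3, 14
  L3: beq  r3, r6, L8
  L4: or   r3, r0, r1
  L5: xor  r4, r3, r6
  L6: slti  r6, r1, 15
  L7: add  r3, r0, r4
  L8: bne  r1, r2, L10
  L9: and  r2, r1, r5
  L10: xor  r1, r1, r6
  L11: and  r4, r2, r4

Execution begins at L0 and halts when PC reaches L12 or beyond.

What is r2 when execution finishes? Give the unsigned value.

0

PC=0  slti  r3, r3, 14       | r0=0 r1=2 r2=3 r3=1 r4=8 r5=0 r6=8
PC=1  xori  r4, r5, 0        | r0=0 r1=2 r2=3 r3=1 r4=0 r5=0 r6=8
PC=2  xori  r3, r3, 14       | r0=0 r1=2 r2=3 r3=15 r4=0 r5=0 r6=8
PC=3  beq  r3, r6, L8        | r0=0 r1=2 r2=3 r3=15 r4=0 r5=0 r6=8  [not taken]
PC=4  or   r3, r0, r1        | r0=0 r1=2 r2=3 r3=2 r4=0 r5=0 r6=8
PC=5  xor  r4, r3, r6        | r0=0 r1=2 r2=3 r3=2 r4=10 r5=0 r6=8
PC=6  slti  r6, r1, 15       | r0=0 r1=2 r2=3 r3=2 r4=10 r5=0 r6=1
PC=7  add  r3, r0, r4        | r0=0 r1=2 r2=3 r3=10 r4=10 r5=0 r6=1
PC=8  bne  r1, r2, L10       | r0=0 r1=2 r2=3 r3=10 r4=10 r5=0 r6=1  [TAKEN]
PC=9  and  r2, r1, r5        | r0=0 r1=2 r2=0 r3=10 r4=10 r5=0 r6=1
PC=10 xor  r1, r1, r6        | r0=0 r1=3 r2=0 r3=10 r4=10 r5=0 r6=1
PC=11 and  r4, r2, r4        | r0=0 r1=3 r2=0 r3=10 r4=0 r5=0 r6=1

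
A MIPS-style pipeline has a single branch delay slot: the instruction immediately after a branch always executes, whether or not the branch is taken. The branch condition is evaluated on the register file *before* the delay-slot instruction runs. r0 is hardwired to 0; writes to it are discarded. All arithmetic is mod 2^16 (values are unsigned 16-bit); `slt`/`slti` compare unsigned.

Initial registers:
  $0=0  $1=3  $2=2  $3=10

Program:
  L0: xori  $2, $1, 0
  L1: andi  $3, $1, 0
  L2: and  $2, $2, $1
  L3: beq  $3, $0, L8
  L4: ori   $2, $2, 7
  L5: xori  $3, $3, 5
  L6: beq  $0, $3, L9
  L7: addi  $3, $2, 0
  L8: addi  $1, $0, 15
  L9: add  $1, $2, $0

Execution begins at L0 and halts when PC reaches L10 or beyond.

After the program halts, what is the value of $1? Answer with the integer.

7

#0 xori  $2, $1, 0 ; 0/3/3/10
#1 andi  $3, $1, 0 ; 0/3/3/0
#2 and  $2, $2, $1 ; 0/3/3/0
#3 beq  $3, $0, L8 ; 0/3/3/0 ; →target
#4 ori   $2, $2, 7 ; 0/3/7/0
#8 addi  $1, $0, 15 ; 0/15/7/0
#9 add  $1, $2, $0 ; 0/7/7/0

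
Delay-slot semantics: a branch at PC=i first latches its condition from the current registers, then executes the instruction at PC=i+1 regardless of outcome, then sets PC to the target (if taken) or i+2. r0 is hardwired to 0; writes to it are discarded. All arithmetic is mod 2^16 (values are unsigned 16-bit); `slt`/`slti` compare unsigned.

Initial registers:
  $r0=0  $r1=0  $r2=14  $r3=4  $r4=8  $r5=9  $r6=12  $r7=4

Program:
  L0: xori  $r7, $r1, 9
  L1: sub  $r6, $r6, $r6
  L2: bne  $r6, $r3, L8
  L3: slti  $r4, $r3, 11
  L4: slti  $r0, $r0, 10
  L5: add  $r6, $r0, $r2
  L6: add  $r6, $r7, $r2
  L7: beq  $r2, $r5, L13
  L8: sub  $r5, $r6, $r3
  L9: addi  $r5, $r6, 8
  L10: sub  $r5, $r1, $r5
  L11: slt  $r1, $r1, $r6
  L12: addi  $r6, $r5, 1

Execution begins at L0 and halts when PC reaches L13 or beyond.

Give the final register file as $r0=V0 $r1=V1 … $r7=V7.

$r0=0 $r1=0 $r2=14 $r3=4 $r4=1 $r5=65528 $r6=65529 $r7=9

PC=0  xori  $r7, $r1, 9      | $r0=0 $r1=0 $r2=14 $r3=4 $r4=8 $r5=9 $r6=12 $r7=9
PC=1  sub  $r6, $r6, $r6     | $r0=0 $r1=0 $r2=14 $r3=4 $r4=8 $r5=9 $r6=0 $r7=9
PC=2  bne  $r6, $r3, L8      | $r0=0 $r1=0 $r2=14 $r3=4 $r4=8 $r5=9 $r6=0 $r7=9  [TAKEN]
PC=3  slti  $r4, $r3, 11     | $r0=0 $r1=0 $r2=14 $r3=4 $r4=1 $r5=9 $r6=0 $r7=9
PC=8  sub  $r5, $r6, $r3     | $r0=0 $r1=0 $r2=14 $r3=4 $r4=1 $r5=65532 $r6=0 $r7=9
PC=9  addi  $r5, $r6, 8      | $r0=0 $r1=0 $r2=14 $r3=4 $r4=1 $r5=8 $r6=0 $r7=9
PC=10 sub  $r5, $r1, $r5     | $r0=0 $r1=0 $r2=14 $r3=4 $r4=1 $r5=65528 $r6=0 $r7=9
PC=11 slt  $r1, $r1, $r6     | $r0=0 $r1=0 $r2=14 $r3=4 $r4=1 $r5=65528 $r6=0 $r7=9
PC=12 addi  $r6, $r5, 1      | $r0=0 $r1=0 $r2=14 $r3=4 $r4=1 $r5=65528 $r6=65529 $r7=9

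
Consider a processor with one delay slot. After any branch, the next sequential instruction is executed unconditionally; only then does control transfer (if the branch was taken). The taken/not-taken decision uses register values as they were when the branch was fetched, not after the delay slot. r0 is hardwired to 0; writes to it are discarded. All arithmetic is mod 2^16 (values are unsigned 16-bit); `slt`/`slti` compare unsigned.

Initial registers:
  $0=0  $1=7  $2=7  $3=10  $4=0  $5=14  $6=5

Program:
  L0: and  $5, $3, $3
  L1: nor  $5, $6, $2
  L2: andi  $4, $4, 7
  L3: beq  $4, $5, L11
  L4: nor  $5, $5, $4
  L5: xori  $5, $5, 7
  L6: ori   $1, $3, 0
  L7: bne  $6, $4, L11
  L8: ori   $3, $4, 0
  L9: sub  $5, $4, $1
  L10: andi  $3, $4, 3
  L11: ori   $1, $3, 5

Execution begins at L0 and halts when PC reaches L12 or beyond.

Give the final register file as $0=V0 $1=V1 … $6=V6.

$0=0 $1=5 $2=7 $3=0 $4=0 $5=0 $6=5

[0] and  $5, $3, $3  →  {$0:0, $1:7, $2:7, $3:10, $4:0, $5:10, $6:5}
[1] nor  $5, $6, $2  →  {$0:0, $1:7, $2:7, $3:10, $4:0, $5:65528, $6:5}
[2] andi  $4, $4, 7  →  {$0:0, $1:7, $2:7, $3:10, $4:0, $5:65528, $6:5}
[3] beq  $4, $5, L11  →  {$0:0, $1:7, $2:7, $3:10, $4:0, $5:65528, $6:5}  ⟨branch fallthrough⟩
[4] nor  $5, $5, $4  →  {$0:0, $1:7, $2:7, $3:10, $4:0, $5:7, $6:5}
[5] xori  $5, $5, 7  →  {$0:0, $1:7, $2:7, $3:10, $4:0, $5:0, $6:5}
[6] ori   $1, $3, 0  →  {$0:0, $1:10, $2:7, $3:10, $4:0, $5:0, $6:5}
[7] bne  $6, $4, L11  →  {$0:0, $1:10, $2:7, $3:10, $4:0, $5:0, $6:5}  ⟨branch taken⟩
[8] ori   $3, $4, 0  →  {$0:0, $1:10, $2:7, $3:0, $4:0, $5:0, $6:5}
[11] ori   $1, $3, 5  →  {$0:0, $1:5, $2:7, $3:0, $4:0, $5:0, $6:5}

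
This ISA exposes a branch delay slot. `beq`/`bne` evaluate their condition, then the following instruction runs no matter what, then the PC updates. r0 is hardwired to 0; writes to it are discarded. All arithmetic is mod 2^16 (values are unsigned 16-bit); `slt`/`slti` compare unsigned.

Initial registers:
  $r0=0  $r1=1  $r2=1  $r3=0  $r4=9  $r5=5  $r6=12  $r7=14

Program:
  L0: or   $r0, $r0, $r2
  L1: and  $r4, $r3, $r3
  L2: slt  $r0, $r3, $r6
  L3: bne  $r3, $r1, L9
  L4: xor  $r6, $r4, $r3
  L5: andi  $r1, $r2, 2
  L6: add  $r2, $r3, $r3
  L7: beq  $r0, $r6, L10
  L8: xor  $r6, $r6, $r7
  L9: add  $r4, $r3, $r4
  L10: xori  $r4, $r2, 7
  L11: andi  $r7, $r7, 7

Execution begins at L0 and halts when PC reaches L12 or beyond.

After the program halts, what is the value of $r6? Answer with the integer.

0

PC=0  or   $r0, $r0, $r2     | $r0=0 $r1=1 $r2=1 $r3=0 $r4=9 $r5=5 $r6=12 $r7=14
PC=1  and  $r4, $r3, $r3     | $r0=0 $r1=1 $r2=1 $r3=0 $r4=0 $r5=5 $r6=12 $r7=14
PC=2  slt  $r0, $r3, $r6     | $r0=0 $r1=1 $r2=1 $r3=0 $r4=0 $r5=5 $r6=12 $r7=14
PC=3  bne  $r3, $r1, L9      | $r0=0 $r1=1 $r2=1 $r3=0 $r4=0 $r5=5 $r6=12 $r7=14  [TAKEN]
PC=4  xor  $r6, $r4, $r3     | $r0=0 $r1=1 $r2=1 $r3=0 $r4=0 $r5=5 $r6=0 $r7=14
PC=9  add  $r4, $r3, $r4     | $r0=0 $r1=1 $r2=1 $r3=0 $r4=0 $r5=5 $r6=0 $r7=14
PC=10 xori  $r4, $r2, 7      | $r0=0 $r1=1 $r2=1 $r3=0 $r4=6 $r5=5 $r6=0 $r7=14
PC=11 andi  $r7, $r7, 7      | $r0=0 $r1=1 $r2=1 $r3=0 $r4=6 $r5=5 $r6=0 $r7=6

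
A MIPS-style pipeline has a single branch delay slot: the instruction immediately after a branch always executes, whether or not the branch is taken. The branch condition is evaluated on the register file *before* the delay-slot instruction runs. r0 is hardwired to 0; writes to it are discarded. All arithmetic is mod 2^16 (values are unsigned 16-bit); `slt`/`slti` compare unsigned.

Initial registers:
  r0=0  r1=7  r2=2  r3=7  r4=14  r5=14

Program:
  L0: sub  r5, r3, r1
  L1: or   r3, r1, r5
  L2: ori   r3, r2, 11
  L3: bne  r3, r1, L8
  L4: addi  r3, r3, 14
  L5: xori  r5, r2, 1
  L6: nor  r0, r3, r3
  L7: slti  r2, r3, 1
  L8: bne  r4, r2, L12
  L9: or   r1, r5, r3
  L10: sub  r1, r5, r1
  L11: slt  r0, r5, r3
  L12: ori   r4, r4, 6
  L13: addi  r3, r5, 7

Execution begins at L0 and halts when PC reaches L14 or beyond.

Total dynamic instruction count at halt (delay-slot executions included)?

[0] sub  r5, r3, r1  →  {r0:0, r1:7, r2:2, r3:7, r4:14, r5:0}
[1] or   r3, r1, r5  →  {r0:0, r1:7, r2:2, r3:7, r4:14, r5:0}
[2] ori   r3, r2, 11  →  {r0:0, r1:7, r2:2, r3:11, r4:14, r5:0}
[3] bne  r3, r1, L8  →  {r0:0, r1:7, r2:2, r3:11, r4:14, r5:0}  ⟨branch taken⟩
[4] addi  r3, r3, 14  →  {r0:0, r1:7, r2:2, r3:25, r4:14, r5:0}
[8] bne  r4, r2, L12  →  {r0:0, r1:7, r2:2, r3:25, r4:14, r5:0}  ⟨branch taken⟩
[9] or   r1, r5, r3  →  {r0:0, r1:25, r2:2, r3:25, r4:14, r5:0}
[12] ori   r4, r4, 6  →  {r0:0, r1:25, r2:2, r3:25, r4:14, r5:0}
[13] addi  r3, r5, 7  →  {r0:0, r1:25, r2:2, r3:7, r4:14, r5:0}

9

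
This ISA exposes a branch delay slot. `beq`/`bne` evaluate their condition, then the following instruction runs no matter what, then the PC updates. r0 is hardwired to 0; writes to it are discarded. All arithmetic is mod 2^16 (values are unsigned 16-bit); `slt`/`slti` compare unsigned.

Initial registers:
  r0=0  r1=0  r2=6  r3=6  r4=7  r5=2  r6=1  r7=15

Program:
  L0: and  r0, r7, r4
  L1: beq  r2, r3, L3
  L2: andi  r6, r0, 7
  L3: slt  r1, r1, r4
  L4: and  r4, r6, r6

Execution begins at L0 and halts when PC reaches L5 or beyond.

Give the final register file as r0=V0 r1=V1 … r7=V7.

r0=0 r1=1 r2=6 r3=6 r4=0 r5=2 r6=0 r7=15

[0] and  r0, r7, r4  →  {r0:0, r1:0, r2:6, r3:6, r4:7, r5:2, r6:1, r7:15}
[1] beq  r2, r3, L3  →  {r0:0, r1:0, r2:6, r3:6, r4:7, r5:2, r6:1, r7:15}  ⟨branch taken⟩
[2] andi  r6, r0, 7  →  {r0:0, r1:0, r2:6, r3:6, r4:7, r5:2, r6:0, r7:15}
[3] slt  r1, r1, r4  →  {r0:0, r1:1, r2:6, r3:6, r4:7, r5:2, r6:0, r7:15}
[4] and  r4, r6, r6  →  {r0:0, r1:1, r2:6, r3:6, r4:0, r5:2, r6:0, r7:15}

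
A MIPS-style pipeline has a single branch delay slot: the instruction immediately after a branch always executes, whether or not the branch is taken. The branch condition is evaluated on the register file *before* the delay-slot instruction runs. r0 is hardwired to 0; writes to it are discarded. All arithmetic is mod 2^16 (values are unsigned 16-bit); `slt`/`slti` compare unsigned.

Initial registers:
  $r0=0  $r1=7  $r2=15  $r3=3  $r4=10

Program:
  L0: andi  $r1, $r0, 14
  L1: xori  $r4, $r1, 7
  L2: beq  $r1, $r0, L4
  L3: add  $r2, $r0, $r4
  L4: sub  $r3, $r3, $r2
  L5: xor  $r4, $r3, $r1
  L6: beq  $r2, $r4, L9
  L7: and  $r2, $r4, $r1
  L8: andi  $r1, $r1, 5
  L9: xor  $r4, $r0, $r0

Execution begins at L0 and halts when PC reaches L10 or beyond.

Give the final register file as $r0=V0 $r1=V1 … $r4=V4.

#0 andi  $r1, $r0, 14 ; 0/0/15/3/10
#1 xori  $r4, $r1, 7 ; 0/0/15/3/7
#2 beq  $r1, $r0, L4 ; 0/0/15/3/7 ; →target
#3 add  $r2, $r0, $r4 ; 0/0/7/3/7
#4 sub  $r3, $r3, $r2 ; 0/0/7/65532/7
#5 xor  $r4, $r3, $r1 ; 0/0/7/65532/65532
#6 beq  $r2, $r4, L9 ; 0/0/7/65532/65532 ; →fallthru
#7 and  $r2, $r4, $r1 ; 0/0/0/65532/65532
#8 andi  $r1, $r1, 5 ; 0/0/0/65532/65532
#9 xor  $r4, $r0, $r0 ; 0/0/0/65532/0

$r0=0 $r1=0 $r2=0 $r3=65532 $r4=0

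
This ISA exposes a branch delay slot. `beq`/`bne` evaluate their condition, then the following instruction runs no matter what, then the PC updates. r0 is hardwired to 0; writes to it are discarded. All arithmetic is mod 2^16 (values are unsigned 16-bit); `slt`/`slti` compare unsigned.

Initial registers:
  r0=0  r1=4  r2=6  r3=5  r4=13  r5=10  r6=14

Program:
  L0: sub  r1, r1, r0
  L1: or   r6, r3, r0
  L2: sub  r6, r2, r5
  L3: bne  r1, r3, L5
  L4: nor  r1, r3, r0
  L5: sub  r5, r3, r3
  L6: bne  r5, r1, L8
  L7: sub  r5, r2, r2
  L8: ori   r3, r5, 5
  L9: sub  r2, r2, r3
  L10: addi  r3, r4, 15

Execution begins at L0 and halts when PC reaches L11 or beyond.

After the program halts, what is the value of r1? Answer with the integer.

#0 sub  r1, r1, r0 ; 0/4/6/5/13/10/14
#1 or   r6, r3, r0 ; 0/4/6/5/13/10/5
#2 sub  r6, r2, r5 ; 0/4/6/5/13/10/65532
#3 bne  r1, r3, L5 ; 0/4/6/5/13/10/65532 ; →target
#4 nor  r1, r3, r0 ; 0/65530/6/5/13/10/65532
#5 sub  r5, r3, r3 ; 0/65530/6/5/13/0/65532
#6 bne  r5, r1, L8 ; 0/65530/6/5/13/0/65532 ; →target
#7 sub  r5, r2, r2 ; 0/65530/6/5/13/0/65532
#8 ori   r3, r5, 5 ; 0/65530/6/5/13/0/65532
#9 sub  r2, r2, r3 ; 0/65530/1/5/13/0/65532
#10 addi  r3, r4, 15 ; 0/65530/1/28/13/0/65532

65530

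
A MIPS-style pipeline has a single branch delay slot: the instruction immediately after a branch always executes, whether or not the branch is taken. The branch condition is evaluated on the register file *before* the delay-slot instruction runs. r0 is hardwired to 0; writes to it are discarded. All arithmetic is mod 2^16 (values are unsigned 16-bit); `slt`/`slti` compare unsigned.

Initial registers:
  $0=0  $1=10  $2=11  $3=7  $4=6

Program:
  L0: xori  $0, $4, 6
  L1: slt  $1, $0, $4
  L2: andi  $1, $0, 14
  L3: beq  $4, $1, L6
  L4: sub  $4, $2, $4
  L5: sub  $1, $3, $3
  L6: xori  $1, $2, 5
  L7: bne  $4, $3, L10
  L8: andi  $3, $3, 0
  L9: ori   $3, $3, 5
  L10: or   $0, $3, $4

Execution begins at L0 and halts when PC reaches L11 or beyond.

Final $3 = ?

0

[0] xori  $0, $4, 6  →  {$0:0, $1:10, $2:11, $3:7, $4:6}
[1] slt  $1, $0, $4  →  {$0:0, $1:1, $2:11, $3:7, $4:6}
[2] andi  $1, $0, 14  →  {$0:0, $1:0, $2:11, $3:7, $4:6}
[3] beq  $4, $1, L6  →  {$0:0, $1:0, $2:11, $3:7, $4:6}  ⟨branch fallthrough⟩
[4] sub  $4, $2, $4  →  {$0:0, $1:0, $2:11, $3:7, $4:5}
[5] sub  $1, $3, $3  →  {$0:0, $1:0, $2:11, $3:7, $4:5}
[6] xori  $1, $2, 5  →  {$0:0, $1:14, $2:11, $3:7, $4:5}
[7] bne  $4, $3, L10  →  {$0:0, $1:14, $2:11, $3:7, $4:5}  ⟨branch taken⟩
[8] andi  $3, $3, 0  →  {$0:0, $1:14, $2:11, $3:0, $4:5}
[10] or   $0, $3, $4  →  {$0:0, $1:14, $2:11, $3:0, $4:5}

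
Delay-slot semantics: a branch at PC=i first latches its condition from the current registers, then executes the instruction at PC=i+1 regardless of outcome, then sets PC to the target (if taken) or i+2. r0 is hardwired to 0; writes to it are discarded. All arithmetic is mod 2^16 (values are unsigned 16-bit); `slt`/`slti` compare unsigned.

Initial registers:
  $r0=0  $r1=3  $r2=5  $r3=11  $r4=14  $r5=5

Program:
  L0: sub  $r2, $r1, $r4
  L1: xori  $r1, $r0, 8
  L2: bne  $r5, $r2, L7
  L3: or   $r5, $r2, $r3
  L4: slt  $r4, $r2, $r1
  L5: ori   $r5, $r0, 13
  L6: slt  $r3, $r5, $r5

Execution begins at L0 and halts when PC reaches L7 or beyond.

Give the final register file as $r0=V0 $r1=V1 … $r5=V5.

$r0=0 $r1=8 $r2=65525 $r3=11 $r4=14 $r5=65535

  step pc=0: sub  $r2, $r1, $r4  regs=(0,3,65525,11,14,5)
  step pc=1: xori  $r1, $r0, 8  regs=(0,8,65525,11,14,5)
  step pc=2: bne  $r5, $r2, L7  cond=T  regs=(0,8,65525,11,14,5)
  step pc=3: or   $r5, $r2, $r3  regs=(0,8,65525,11,14,65535)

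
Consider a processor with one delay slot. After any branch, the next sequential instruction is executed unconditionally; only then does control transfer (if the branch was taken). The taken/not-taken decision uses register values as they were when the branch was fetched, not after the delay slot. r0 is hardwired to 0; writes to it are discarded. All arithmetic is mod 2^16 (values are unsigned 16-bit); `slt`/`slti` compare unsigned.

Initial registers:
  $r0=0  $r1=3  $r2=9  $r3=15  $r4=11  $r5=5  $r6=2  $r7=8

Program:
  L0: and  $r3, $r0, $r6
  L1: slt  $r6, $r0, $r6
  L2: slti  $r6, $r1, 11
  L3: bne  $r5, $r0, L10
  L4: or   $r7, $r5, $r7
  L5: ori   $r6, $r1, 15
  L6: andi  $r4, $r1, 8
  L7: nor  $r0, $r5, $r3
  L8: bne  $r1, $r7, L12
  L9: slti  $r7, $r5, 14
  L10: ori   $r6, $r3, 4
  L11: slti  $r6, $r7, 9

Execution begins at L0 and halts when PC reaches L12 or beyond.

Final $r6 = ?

  step pc=0: and  $r3, $r0, $r6  regs=(0,3,9,0,11,5,2,8)
  step pc=1: slt  $r6, $r0, $r6  regs=(0,3,9,0,11,5,1,8)
  step pc=2: slti  $r6, $r1, 11  regs=(0,3,9,0,11,5,1,8)
  step pc=3: bne  $r5, $r0, L10  cond=T  regs=(0,3,9,0,11,5,1,8)
  step pc=4: or   $r7, $r5, $r7  regs=(0,3,9,0,11,5,1,13)
  step pc=10: ori   $r6, $r3, 4  regs=(0,3,9,0,11,5,4,13)
  step pc=11: slti  $r6, $r7, 9  regs=(0,3,9,0,11,5,0,13)

0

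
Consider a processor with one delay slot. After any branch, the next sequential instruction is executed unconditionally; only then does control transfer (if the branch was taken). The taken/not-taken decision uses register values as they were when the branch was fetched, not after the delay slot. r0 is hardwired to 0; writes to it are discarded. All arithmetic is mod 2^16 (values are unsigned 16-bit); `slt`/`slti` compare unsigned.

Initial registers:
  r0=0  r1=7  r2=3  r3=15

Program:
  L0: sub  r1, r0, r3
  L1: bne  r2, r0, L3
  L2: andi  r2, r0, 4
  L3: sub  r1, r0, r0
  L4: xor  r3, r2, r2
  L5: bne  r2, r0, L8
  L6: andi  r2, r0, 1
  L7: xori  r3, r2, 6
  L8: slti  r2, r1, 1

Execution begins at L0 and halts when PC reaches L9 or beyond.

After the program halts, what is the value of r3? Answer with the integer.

#0 sub  r1, r0, r3 ; 0/65521/3/15
#1 bne  r2, r0, L3 ; 0/65521/3/15 ; →target
#2 andi  r2, r0, 4 ; 0/65521/0/15
#3 sub  r1, r0, r0 ; 0/0/0/15
#4 xor  r3, r2, r2 ; 0/0/0/0
#5 bne  r2, r0, L8 ; 0/0/0/0 ; →fallthru
#6 andi  r2, r0, 1 ; 0/0/0/0
#7 xori  r3, r2, 6 ; 0/0/0/6
#8 slti  r2, r1, 1 ; 0/0/1/6

6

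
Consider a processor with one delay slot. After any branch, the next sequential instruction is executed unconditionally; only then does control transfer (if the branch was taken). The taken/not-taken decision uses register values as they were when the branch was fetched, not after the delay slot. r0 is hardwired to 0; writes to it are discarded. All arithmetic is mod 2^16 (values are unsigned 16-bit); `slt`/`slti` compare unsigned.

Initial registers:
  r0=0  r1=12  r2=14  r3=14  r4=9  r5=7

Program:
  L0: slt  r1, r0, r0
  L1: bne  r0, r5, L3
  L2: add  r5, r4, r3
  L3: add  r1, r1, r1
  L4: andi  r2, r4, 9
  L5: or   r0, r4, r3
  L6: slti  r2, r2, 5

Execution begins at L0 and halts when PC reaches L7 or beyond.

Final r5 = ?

PC=0  slt  r1, r0, r0        | r0=0 r1=0 r2=14 r3=14 r4=9 r5=7
PC=1  bne  r0, r5, L3        | r0=0 r1=0 r2=14 r3=14 r4=9 r5=7  [TAKEN]
PC=2  add  r5, r4, r3        | r0=0 r1=0 r2=14 r3=14 r4=9 r5=23
PC=3  add  r1, r1, r1        | r0=0 r1=0 r2=14 r3=14 r4=9 r5=23
PC=4  andi  r2, r4, 9        | r0=0 r1=0 r2=9 r3=14 r4=9 r5=23
PC=5  or   r0, r4, r3        | r0=0 r1=0 r2=9 r3=14 r4=9 r5=23
PC=6  slti  r2, r2, 5        | r0=0 r1=0 r2=0 r3=14 r4=9 r5=23

23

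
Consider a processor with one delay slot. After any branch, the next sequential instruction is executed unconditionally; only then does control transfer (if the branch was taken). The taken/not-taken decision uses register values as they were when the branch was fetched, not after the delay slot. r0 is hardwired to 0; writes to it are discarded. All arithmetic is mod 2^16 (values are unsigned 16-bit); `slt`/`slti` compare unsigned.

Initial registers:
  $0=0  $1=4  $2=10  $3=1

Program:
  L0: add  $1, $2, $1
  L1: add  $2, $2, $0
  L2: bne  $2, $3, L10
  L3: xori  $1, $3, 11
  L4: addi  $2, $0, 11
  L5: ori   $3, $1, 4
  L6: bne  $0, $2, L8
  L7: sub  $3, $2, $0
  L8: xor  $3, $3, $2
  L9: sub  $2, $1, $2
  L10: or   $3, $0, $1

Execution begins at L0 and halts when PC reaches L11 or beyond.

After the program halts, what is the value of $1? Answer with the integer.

10

#0 add  $1, $2, $1 ; 0/14/10/1
#1 add  $2, $2, $0 ; 0/14/10/1
#2 bne  $2, $3, L10 ; 0/14/10/1 ; →target
#3 xori  $1, $3, 11 ; 0/10/10/1
#10 or   $3, $0, $1 ; 0/10/10/10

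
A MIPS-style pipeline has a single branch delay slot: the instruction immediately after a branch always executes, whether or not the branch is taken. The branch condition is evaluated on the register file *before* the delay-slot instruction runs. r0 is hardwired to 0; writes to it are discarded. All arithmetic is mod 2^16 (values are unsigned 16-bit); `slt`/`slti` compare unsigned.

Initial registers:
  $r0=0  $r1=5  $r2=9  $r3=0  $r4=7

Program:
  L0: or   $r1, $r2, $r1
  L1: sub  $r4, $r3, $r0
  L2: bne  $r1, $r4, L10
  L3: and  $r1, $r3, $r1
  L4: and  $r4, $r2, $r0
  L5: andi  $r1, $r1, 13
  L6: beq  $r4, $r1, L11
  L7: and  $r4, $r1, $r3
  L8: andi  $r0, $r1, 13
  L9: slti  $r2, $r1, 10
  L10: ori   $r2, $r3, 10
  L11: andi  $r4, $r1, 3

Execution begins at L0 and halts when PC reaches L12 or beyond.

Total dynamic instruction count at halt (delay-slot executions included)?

[0] or   $r1, $r2, $r1  →  {$r0:0, $r1:13, $r2:9, $r3:0, $r4:7}
[1] sub  $r4, $r3, $r0  →  {$r0:0, $r1:13, $r2:9, $r3:0, $r4:0}
[2] bne  $r1, $r4, L10  →  {$r0:0, $r1:13, $r2:9, $r3:0, $r4:0}  ⟨branch taken⟩
[3] and  $r1, $r3, $r1  →  {$r0:0, $r1:0, $r2:9, $r3:0, $r4:0}
[10] ori   $r2, $r3, 10  →  {$r0:0, $r1:0, $r2:10, $r3:0, $r4:0}
[11] andi  $r4, $r1, 3  →  {$r0:0, $r1:0, $r2:10, $r3:0, $r4:0}

6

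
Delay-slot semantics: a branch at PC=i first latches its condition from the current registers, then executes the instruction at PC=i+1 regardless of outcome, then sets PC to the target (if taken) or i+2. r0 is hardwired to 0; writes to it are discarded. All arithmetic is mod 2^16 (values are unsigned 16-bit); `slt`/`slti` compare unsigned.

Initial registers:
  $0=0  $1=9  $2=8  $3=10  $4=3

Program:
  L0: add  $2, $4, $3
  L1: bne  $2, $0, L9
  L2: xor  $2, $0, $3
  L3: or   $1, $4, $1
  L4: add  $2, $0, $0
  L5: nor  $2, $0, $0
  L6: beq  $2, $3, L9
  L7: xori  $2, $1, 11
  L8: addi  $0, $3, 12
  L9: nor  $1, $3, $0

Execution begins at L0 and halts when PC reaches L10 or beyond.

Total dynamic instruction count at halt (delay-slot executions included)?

  step pc=0: add  $2, $4, $3  regs=(0,9,13,10,3)
  step pc=1: bne  $2, $0, L9  cond=T  regs=(0,9,13,10,3)
  step pc=2: xor  $2, $0, $3  regs=(0,9,10,10,3)
  step pc=9: nor  $1, $3, $0  regs=(0,65525,10,10,3)

4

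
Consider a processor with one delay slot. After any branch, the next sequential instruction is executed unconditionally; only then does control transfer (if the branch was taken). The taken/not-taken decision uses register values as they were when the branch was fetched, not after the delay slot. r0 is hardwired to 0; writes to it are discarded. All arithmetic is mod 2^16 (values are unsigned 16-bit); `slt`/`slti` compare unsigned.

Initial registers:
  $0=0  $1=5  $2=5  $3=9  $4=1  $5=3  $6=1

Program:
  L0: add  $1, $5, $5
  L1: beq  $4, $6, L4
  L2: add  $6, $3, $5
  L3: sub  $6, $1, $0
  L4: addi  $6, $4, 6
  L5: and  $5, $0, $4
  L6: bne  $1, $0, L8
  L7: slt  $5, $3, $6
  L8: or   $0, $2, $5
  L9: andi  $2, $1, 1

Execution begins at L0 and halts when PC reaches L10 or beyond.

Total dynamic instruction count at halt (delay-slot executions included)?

9

  step pc=0: add  $1, $5, $5  regs=(0,6,5,9,1,3,1)
  step pc=1: beq  $4, $6, L4  cond=T  regs=(0,6,5,9,1,3,1)
  step pc=2: add  $6, $3, $5  regs=(0,6,5,9,1,3,12)
  step pc=4: addi  $6, $4, 6  regs=(0,6,5,9,1,3,7)
  step pc=5: and  $5, $0, $4  regs=(0,6,5,9,1,0,7)
  step pc=6: bne  $1, $0, L8  cond=T  regs=(0,6,5,9,1,0,7)
  step pc=7: slt  $5, $3, $6  regs=(0,6,5,9,1,0,7)
  step pc=8: or   $0, $2, $5  regs=(0,6,5,9,1,0,7)
  step pc=9: andi  $2, $1, 1  regs=(0,6,0,9,1,0,7)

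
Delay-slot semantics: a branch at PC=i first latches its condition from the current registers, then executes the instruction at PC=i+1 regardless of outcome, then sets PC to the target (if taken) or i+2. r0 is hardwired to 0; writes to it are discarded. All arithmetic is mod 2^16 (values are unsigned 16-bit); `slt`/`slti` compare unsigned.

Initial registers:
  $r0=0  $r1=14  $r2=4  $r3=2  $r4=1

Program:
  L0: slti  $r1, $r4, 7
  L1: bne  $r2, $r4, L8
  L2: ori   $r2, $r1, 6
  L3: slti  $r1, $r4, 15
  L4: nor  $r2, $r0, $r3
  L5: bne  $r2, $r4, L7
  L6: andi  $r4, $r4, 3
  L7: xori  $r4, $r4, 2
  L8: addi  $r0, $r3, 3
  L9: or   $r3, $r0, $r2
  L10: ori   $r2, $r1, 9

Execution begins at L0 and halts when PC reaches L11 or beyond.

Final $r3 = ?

7

[0] slti  $r1, $r4, 7  →  {$r0:0, $r1:1, $r2:4, $r3:2, $r4:1}
[1] bne  $r2, $r4, L8  →  {$r0:0, $r1:1, $r2:4, $r3:2, $r4:1}  ⟨branch taken⟩
[2] ori   $r2, $r1, 6  →  {$r0:0, $r1:1, $r2:7, $r3:2, $r4:1}
[8] addi  $r0, $r3, 3  →  {$r0:0, $r1:1, $r2:7, $r3:2, $r4:1}
[9] or   $r3, $r0, $r2  →  {$r0:0, $r1:1, $r2:7, $r3:7, $r4:1}
[10] ori   $r2, $r1, 9  →  {$r0:0, $r1:1, $r2:9, $r3:7, $r4:1}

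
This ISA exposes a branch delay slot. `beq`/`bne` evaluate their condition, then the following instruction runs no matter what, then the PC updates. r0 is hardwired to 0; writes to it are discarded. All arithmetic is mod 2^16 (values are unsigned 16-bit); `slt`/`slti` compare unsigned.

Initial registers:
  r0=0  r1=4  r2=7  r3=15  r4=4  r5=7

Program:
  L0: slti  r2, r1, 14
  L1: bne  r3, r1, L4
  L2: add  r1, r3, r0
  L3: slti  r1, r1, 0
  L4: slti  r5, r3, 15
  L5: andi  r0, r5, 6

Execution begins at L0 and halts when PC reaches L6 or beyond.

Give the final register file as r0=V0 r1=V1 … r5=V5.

r0=0 r1=15 r2=1 r3=15 r4=4 r5=0

  step pc=0: slti  r2, r1, 14  regs=(0,4,1,15,4,7)
  step pc=1: bne  r3, r1, L4  cond=T  regs=(0,4,1,15,4,7)
  step pc=2: add  r1, r3, r0  regs=(0,15,1,15,4,7)
  step pc=4: slti  r5, r3, 15  regs=(0,15,1,15,4,0)
  step pc=5: andi  r0, r5, 6  regs=(0,15,1,15,4,0)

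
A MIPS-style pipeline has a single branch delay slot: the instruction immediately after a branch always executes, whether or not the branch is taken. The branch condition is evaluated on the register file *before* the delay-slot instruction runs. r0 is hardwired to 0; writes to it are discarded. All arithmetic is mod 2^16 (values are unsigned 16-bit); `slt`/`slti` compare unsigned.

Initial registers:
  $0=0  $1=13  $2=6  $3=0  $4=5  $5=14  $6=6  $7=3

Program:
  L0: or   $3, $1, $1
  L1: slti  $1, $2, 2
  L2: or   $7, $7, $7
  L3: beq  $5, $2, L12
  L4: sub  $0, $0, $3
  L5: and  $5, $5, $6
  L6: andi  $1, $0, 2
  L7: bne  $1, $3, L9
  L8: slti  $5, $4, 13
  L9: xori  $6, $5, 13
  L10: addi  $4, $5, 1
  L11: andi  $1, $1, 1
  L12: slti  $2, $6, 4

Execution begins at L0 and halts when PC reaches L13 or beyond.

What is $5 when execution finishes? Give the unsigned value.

  step pc=0: or   $3, $1, $1  regs=(0,13,6,13,5,14,6,3)
  step pc=1: slti  $1, $2, 2  regs=(0,0,6,13,5,14,6,3)
  step pc=2: or   $7, $7, $7  regs=(0,0,6,13,5,14,6,3)
  step pc=3: beq  $5, $2, L12  cond=F  regs=(0,0,6,13,5,14,6,3)
  step pc=4: sub  $0, $0, $3  regs=(0,0,6,13,5,14,6,3)
  step pc=5: and  $5, $5, $6  regs=(0,0,6,13,5,6,6,3)
  step pc=6: andi  $1, $0, 2  regs=(0,0,6,13,5,6,6,3)
  step pc=7: bne  $1, $3, L9  cond=T  regs=(0,0,6,13,5,6,6,3)
  step pc=8: slti  $5, $4, 13  regs=(0,0,6,13,5,1,6,3)
  step pc=9: xori  $6, $5, 13  regs=(0,0,6,13,5,1,12,3)
  step pc=10: addi  $4, $5, 1  regs=(0,0,6,13,2,1,12,3)
  step pc=11: andi  $1, $1, 1  regs=(0,0,6,13,2,1,12,3)
  step pc=12: slti  $2, $6, 4  regs=(0,0,0,13,2,1,12,3)

1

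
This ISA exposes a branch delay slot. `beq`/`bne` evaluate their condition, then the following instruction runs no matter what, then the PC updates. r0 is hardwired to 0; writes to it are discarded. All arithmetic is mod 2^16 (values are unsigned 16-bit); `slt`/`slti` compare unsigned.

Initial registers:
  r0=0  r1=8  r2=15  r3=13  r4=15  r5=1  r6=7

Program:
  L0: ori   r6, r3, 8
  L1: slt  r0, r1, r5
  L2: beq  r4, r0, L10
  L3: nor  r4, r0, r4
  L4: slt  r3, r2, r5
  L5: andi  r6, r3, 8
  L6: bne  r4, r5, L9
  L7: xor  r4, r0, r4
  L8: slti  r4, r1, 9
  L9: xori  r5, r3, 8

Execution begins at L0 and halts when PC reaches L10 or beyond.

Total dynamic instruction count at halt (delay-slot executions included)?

9

  step pc=0: ori   r6, r3, 8  regs=(0,8,15,13,15,1,13)
  step pc=1: slt  r0, r1, r5  regs=(0,8,15,13,15,1,13)
  step pc=2: beq  r4, r0, L10  cond=F  regs=(0,8,15,13,15,1,13)
  step pc=3: nor  r4, r0, r4  regs=(0,8,15,13,65520,1,13)
  step pc=4: slt  r3, r2, r5  regs=(0,8,15,0,65520,1,13)
  step pc=5: andi  r6, r3, 8  regs=(0,8,15,0,65520,1,0)
  step pc=6: bne  r4, r5, L9  cond=T  regs=(0,8,15,0,65520,1,0)
  step pc=7: xor  r4, r0, r4  regs=(0,8,15,0,65520,1,0)
  step pc=9: xori  r5, r3, 8  regs=(0,8,15,0,65520,8,0)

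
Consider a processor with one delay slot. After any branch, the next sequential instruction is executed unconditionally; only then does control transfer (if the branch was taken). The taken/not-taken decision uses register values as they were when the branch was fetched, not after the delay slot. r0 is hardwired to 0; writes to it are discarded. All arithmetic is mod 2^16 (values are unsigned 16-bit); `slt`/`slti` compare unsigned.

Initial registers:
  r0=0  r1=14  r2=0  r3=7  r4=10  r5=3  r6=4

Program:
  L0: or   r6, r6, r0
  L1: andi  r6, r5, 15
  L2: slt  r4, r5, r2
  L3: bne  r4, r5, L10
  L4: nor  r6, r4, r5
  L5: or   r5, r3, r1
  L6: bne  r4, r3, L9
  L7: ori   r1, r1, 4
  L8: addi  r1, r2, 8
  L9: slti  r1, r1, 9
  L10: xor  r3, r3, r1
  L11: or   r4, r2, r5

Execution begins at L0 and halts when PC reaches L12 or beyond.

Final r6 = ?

65532

PC=0  or   r6, r6, r0        | r0=0 r1=14 r2=0 r3=7 r4=10 r5=3 r6=4
PC=1  andi  r6, r5, 15       | r0=0 r1=14 r2=0 r3=7 r4=10 r5=3 r6=3
PC=2  slt  r4, r5, r2        | r0=0 r1=14 r2=0 r3=7 r4=0 r5=3 r6=3
PC=3  bne  r4, r5, L10       | r0=0 r1=14 r2=0 r3=7 r4=0 r5=3 r6=3  [TAKEN]
PC=4  nor  r6, r4, r5        | r0=0 r1=14 r2=0 r3=7 r4=0 r5=3 r6=65532
PC=10 xor  r3, r3, r1        | r0=0 r1=14 r2=0 r3=9 r4=0 r5=3 r6=65532
PC=11 or   r4, r2, r5        | r0=0 r1=14 r2=0 r3=9 r4=3 r5=3 r6=65532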